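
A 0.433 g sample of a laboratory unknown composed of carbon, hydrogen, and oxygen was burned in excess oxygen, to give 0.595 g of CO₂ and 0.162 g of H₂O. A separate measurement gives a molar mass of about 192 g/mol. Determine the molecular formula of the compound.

C6H8O7

mol C = 0.595 g CO₂ ÷ 44.009 g/mol = 0.01352 mol
mol H = 2 × 0.162 g H₂O ÷ 18.015 g/mol = 0.01799 mol
mass O = 0.433 − (0.1624 + 0.01813) = 0.2525 g → mol O = 0.2525 ÷ 15.999 = 0.01578 mol
Divide by the smallest (0.01352 mol): C 1.000, H 1.330, O 1.167
Multiplying each by 6 gives whole numbers: C 6.00, H 7.98, O 7.00
Empirical formula: C6H8O7
Empirical-formula mass = 192.12 g/mol; 192 ÷ 192.12 ≈ 1, so the molecular formula is C6H8O7.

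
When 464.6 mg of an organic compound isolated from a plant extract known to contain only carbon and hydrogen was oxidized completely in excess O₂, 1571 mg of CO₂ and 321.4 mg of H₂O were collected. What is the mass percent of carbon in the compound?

92.29%

mol C = 1.571 g CO₂ ÷ 44.009 g/mol = 0.035697 mol
mol H = 2 × 0.3214 g H₂O ÷ 18.015 g/mol = 0.035681 mol
mass % C = 0.42876 g ÷ 0.4646 g × 100%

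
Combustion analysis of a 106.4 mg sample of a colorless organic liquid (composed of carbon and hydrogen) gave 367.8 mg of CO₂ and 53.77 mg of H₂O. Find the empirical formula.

mol C = 0.3678 g CO₂ ÷ 44.009 g/mol = 0.0083574 mol
mol H = 2 × 0.05377 g H₂O ÷ 18.015 g/mol = 0.0059695 mol
Divide by the smallest (0.0059695 mol): C 1.400, H 1.000
Multiplying each by 5 gives whole numbers: C 7.00, H 5.00

C7H5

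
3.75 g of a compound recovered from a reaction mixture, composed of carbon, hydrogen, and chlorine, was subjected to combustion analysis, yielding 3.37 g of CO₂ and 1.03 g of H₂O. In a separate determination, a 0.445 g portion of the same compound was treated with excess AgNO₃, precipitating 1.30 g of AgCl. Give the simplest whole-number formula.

C2H3Cl2

mol C = 3.37 g CO₂ ÷ 44.009 g/mol = 0.07658 mol
mol H = 2 × 1.03 g H₂O ÷ 18.015 g/mol = 0.1143 mol
From the AgCl data: mol Cl per gram of compound = (1.30 ÷ 143.318) ÷ 0.445 = 0.02038 mol/g, so in the 3.75 g combustion sample mol Cl = 0.07644 mol
Divide by the smallest (0.07644 mol): C 1.002, H 1.496, Cl 1.000
Multiplying each by 2 gives whole numbers: C 2.00, H 2.99, Cl 2.00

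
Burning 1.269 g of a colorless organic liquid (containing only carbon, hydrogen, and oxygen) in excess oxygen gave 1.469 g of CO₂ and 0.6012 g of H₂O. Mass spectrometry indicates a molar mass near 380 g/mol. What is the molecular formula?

mol C = 1.469 g CO₂ ÷ 44.009 g/mol = 0.033380 mol
mol H = 2 × 0.6012 g H₂O ÷ 18.015 g/mol = 0.066744 mol
mass O = 1.269 − (0.40092 + 0.067278) = 0.80080 g → mol O = 0.80080 ÷ 15.999 = 0.050053 mol
Divide by the smallest (0.033380 mol): C 1.000, H 2.000, O 1.500
Multiplying each by 2 gives whole numbers: C 2.00, H 4.00, O 3.00
Empirical formula: C2H4O3
Empirical-formula mass = 76.05 g/mol; 380 ÷ 76.05 ≈ 5, so the molecular formula is C10H20O15.

C10H20O15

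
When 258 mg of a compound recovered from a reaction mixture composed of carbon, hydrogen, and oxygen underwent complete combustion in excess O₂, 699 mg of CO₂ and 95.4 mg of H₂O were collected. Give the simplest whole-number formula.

mol C = 0.699 g CO₂ ÷ 44.009 g/mol = 0.01588 mol
mol H = 2 × 0.0954 g H₂O ÷ 18.015 g/mol = 0.01059 mol
mass O = 0.258 − (0.1908 + 0.01068) = 0.05655 g → mol O = 0.05655 ÷ 15.999 = 0.003535 mol
Divide by the smallest (0.003535 mol): C 4.493, H 2.996, O 1.000
Multiplying each by 2 gives whole numbers: C 8.99, H 5.99, O 2.00

C9H6O2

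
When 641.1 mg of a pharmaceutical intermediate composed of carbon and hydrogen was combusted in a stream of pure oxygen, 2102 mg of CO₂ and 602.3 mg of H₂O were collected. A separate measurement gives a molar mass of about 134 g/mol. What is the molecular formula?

mol C = 2.102 g CO₂ ÷ 44.009 g/mol = 0.047763 mol
mol H = 2 × 0.6023 g H₂O ÷ 18.015 g/mol = 0.066867 mol
Divide by the smallest (0.047763 mol): C 1.000, H 1.400
Multiplying each by 5 gives whole numbers: C 5.00, H 7.00
Empirical formula: C5H7
Empirical-formula mass = 67.11 g/mol; 134 ÷ 67.11 ≈ 2, so the molecular formula is C10H14.

C10H14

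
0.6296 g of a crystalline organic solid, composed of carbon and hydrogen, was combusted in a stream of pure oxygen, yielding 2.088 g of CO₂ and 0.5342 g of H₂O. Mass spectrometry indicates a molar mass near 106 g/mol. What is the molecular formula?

mol C = 2.088 g CO₂ ÷ 44.009 g/mol = 0.047445 mol
mol H = 2 × 0.5342 g H₂O ÷ 18.015 g/mol = 0.059306 mol
Divide by the smallest (0.047445 mol): C 1.000, H 1.250
Multiplying each by 4 gives whole numbers: C 4.00, H 5.00
Empirical formula: C4H5
Empirical-formula mass = 53.08 g/mol; 106 ÷ 53.08 ≈ 2, so the molecular formula is C8H10.

C8H10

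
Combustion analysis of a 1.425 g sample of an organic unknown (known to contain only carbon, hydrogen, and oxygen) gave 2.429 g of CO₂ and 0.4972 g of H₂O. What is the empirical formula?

C5H5O4

mol C = 2.429 g CO₂ ÷ 44.009 g/mol = 0.055193 mol
mol H = 2 × 0.4972 g H₂O ÷ 18.015 g/mol = 0.055198 mol
mass O = 1.425 − (0.66293 + 0.055640) = 0.70643 g → mol O = 0.70643 ÷ 15.999 = 0.044155 mol
Divide by the smallest (0.044155 mol): C 1.250, H 1.250, O 1.000
Multiplying each by 4 gives whole numbers: C 5.00, H 5.00, O 4.00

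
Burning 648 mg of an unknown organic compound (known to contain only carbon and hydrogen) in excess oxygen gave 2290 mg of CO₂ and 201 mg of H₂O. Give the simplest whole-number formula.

C7H3

mol C = 2.29 g CO₂ ÷ 44.009 g/mol = 0.05203 mol
mol H = 2 × 0.201 g H₂O ÷ 18.015 g/mol = 0.02231 mol
Divide by the smallest (0.02231 mol): C 2.332, H 1.000
Multiplying each by 3 gives whole numbers: C 7.00, H 3.00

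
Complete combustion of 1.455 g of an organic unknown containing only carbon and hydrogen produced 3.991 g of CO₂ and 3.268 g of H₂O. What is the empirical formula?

mol C = 3.991 g CO₂ ÷ 44.009 g/mol = 0.090686 mol
mol H = 2 × 3.268 g H₂O ÷ 18.015 g/mol = 0.36281 mol
Divide by the smallest (0.090686 mol): C 1.000, H 4.001

CH4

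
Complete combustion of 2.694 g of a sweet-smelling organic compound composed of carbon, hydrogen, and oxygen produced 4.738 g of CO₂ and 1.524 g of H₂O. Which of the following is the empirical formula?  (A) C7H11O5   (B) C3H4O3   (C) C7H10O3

mol C = 4.738 g CO₂ ÷ 44.009 g/mol = 0.10766 mol
mol H = 2 × 1.524 g H₂O ÷ 18.015 g/mol = 0.16919 mol
mass O = 2.694 − (1.2931 + 0.17055) = 1.2304 g → mol O = 1.2304 ÷ 15.999 = 0.076902 mol
Divide by the smallest (0.076902 mol): C 1.400, H 2.200, O 1.000
Multiplying each by 5 gives whole numbers: C 7.00, H 11.00, O 5.00

(A) C7H11O5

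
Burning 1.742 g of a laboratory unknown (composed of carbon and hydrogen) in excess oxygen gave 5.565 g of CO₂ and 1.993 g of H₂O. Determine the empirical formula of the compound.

mol C = 5.565 g CO₂ ÷ 44.009 g/mol = 0.12645 mol
mol H = 2 × 1.993 g H₂O ÷ 18.015 g/mol = 0.22126 mol
Divide by the smallest (0.12645 mol): C 1.000, H 1.750
Multiplying each by 4 gives whole numbers: C 4.00, H 7.00

C4H7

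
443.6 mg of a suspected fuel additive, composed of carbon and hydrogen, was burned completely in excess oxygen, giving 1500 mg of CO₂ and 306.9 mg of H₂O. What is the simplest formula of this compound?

mol C = 1.500 g CO₂ ÷ 44.009 g/mol = 0.034084 mol
mol H = 2 × 0.3069 g H₂O ÷ 18.015 g/mol = 0.034072 mol
Divide by the smallest (0.034072 mol): C 1.000, H 1.000

CH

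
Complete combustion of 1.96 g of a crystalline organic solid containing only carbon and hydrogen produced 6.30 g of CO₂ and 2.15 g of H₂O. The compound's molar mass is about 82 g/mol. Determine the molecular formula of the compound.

mol C = 6.30 g CO₂ ÷ 44.009 g/mol = 0.1432 mol
mol H = 2 × 2.15 g H₂O ÷ 18.015 g/mol = 0.2387 mol
Divide by the smallest (0.1432 mol): C 1.000, H 1.667
Multiplying each by 3 gives whole numbers: C 3.00, H 5.00
Empirical formula: C3H5
Empirical-formula mass = 41.07 g/mol; 82 ÷ 41.07 ≈ 2, so the molecular formula is C6H10.

C6H10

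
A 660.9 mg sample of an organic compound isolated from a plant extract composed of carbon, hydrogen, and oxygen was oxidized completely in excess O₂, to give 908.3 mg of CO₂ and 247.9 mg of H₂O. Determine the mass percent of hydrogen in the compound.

4.20%

mol C = 0.9083 g CO₂ ÷ 44.009 g/mol = 0.020639 mol
mol H = 2 × 0.2479 g H₂O ÷ 18.015 g/mol = 0.027522 mol
mass O = 0.6609 − (0.24789 + 0.027742) = 0.38526 g → mol O = 0.38526 ÷ 15.999 = 0.024080 mol
mass % H = 0.027742 g ÷ 0.6609 g × 100%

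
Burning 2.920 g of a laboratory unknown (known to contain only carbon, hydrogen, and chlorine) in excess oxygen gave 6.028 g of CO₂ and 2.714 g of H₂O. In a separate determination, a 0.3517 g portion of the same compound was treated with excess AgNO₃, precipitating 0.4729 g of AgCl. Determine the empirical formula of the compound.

C5H11Cl

mol C = 6.028 g CO₂ ÷ 44.009 g/mol = 0.13697 mol
mol H = 2 × 2.714 g H₂O ÷ 18.015 g/mol = 0.30130 mol
From the AgCl data: mol Cl per gram of compound = (0.4729 ÷ 143.318) ÷ 0.3517 = 0.0093820 mol/g, so in the 2.920 g combustion sample mol Cl = 0.027395 mol
Divide by the smallest (0.027395 mol): C 5.000, H 10.998, Cl 1.000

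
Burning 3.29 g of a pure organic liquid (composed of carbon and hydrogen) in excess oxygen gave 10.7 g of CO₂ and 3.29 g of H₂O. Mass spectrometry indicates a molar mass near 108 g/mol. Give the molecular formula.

mol C = 10.7 g CO₂ ÷ 44.009 g/mol = 0.2431 mol
mol H = 2 × 3.29 g H₂O ÷ 18.015 g/mol = 0.3653 mol
Divide by the smallest (0.2431 mol): C 1.000, H 1.502
Multiplying each by 2 gives whole numbers: C 2.00, H 3.00
Empirical formula: C2H3
Empirical-formula mass = 27.05 g/mol; 108 ÷ 27.05 ≈ 4, so the molecular formula is C8H12.

C8H12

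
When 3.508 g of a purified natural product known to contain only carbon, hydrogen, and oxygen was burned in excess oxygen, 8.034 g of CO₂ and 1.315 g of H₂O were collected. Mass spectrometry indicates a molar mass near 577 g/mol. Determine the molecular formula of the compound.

mol C = 8.034 g CO₂ ÷ 44.009 g/mol = 0.18255 mol
mol H = 2 × 1.315 g H₂O ÷ 18.015 g/mol = 0.14599 mol
mass O = 3.508 − (2.1927 + 0.14716) = 1.1682 g → mol O = 1.1682 ÷ 15.999 = 0.073017 mol
Divide by the smallest (0.073017 mol): C 2.500, H 1.999, O 1.000
Multiplying each by 2 gives whole numbers: C 5.00, H 4.00, O 2.00
Empirical formula: C5H4O2
Empirical-formula mass = 96.08 g/mol; 577 ÷ 96.08 ≈ 6, so the molecular formula is C30H24O12.

C30H24O12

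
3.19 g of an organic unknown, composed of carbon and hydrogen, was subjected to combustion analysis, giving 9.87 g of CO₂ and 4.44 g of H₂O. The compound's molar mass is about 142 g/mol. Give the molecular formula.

mol C = 9.87 g CO₂ ÷ 44.009 g/mol = 0.2243 mol
mol H = 2 × 4.44 g H₂O ÷ 18.015 g/mol = 0.4929 mol
Divide by the smallest (0.2243 mol): C 1.000, H 2.198
Multiplying each by 5 gives whole numbers: C 5.00, H 10.99
Empirical formula: C5H11
Empirical-formula mass = 71.14 g/mol; 142 ÷ 71.14 ≈ 2, so the molecular formula is C10H22.

C10H22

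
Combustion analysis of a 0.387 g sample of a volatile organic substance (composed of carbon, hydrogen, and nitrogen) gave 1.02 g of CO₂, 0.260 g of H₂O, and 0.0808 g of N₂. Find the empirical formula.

mol C = 1.02 g CO₂ ÷ 44.009 g/mol = 0.02318 mol
mol H = 2 × 0.260 g H₂O ÷ 18.015 g/mol = 0.02886 mol
mol N = 2 × 0.0808 g N₂ ÷ 28.014 g/mol = 0.005769 mol
Divide by the smallest (0.005769 mol): C 4.018, H 5.004, N 1.000

C4H5N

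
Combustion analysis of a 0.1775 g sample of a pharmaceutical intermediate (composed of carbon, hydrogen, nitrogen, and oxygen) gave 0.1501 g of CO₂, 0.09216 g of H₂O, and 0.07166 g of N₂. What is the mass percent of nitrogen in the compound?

mol C = 0.1501 g CO₂ ÷ 44.009 g/mol = 0.0034107 mol
mol H = 2 × 0.09216 g H₂O ÷ 18.015 g/mol = 0.010231 mol
mol N = 2 × 0.07166 g N₂ ÷ 28.014 g/mol = 0.0051160 mol
mass O = 0.1775 − (0.040966 + 0.010313 + 0.071660) = 0.054561 g → mol O = 0.054561 ÷ 15.999 = 0.0034103 mol
mass % N = 0.071660 g ÷ 0.1775 g × 100%

40.37%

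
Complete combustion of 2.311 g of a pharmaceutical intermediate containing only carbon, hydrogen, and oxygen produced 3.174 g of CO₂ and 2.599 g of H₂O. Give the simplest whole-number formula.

CH4O

mol C = 3.174 g CO₂ ÷ 44.009 g/mol = 0.072122 mol
mol H = 2 × 2.599 g H₂O ÷ 18.015 g/mol = 0.28854 mol
mass O = 2.311 − (0.86625 + 0.29085) = 1.1539 g → mol O = 1.1539 ÷ 15.999 = 0.072123 mol
Divide by the smallest (0.072122 mol): C 1.000, H 4.001, O 1.000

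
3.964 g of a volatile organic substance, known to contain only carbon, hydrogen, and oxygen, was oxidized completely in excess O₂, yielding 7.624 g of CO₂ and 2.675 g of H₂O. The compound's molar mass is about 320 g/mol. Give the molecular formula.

mol C = 7.624 g CO₂ ÷ 44.009 g/mol = 0.17324 mol
mol H = 2 × 2.675 g H₂O ÷ 18.015 g/mol = 0.29697 mol
mass O = 3.964 − (2.0808 + 0.29935) = 1.5839 g → mol O = 1.5839 ÷ 15.999 = 0.099000 mol
Divide by the smallest (0.099000 mol): C 1.750, H 3.000, O 1.000
Multiplying each by 4 gives whole numbers: C 7.00, H 12.00, O 4.00
Empirical formula: C7H12O4
Empirical-formula mass = 160.17 g/mol; 320 ÷ 160.17 ≈ 2, so the molecular formula is C14H24O8.

C14H24O8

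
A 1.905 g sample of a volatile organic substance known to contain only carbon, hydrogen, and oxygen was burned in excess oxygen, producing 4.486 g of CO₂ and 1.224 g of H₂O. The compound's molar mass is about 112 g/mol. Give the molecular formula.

C6H8O2

mol C = 4.486 g CO₂ ÷ 44.009 g/mol = 0.10193 mol
mol H = 2 × 1.224 g H₂O ÷ 18.015 g/mol = 0.13589 mol
mass O = 1.905 − (1.2243 + 0.13697) = 0.54370 g → mol O = 0.54370 ÷ 15.999 = 0.033983 mol
Divide by the smallest (0.033983 mol): C 3.000, H 3.999, O 1.000
Empirical formula: C3H4O
Empirical-formula mass = 56.06 g/mol; 112 ÷ 56.06 ≈ 2, so the molecular formula is C6H8O2.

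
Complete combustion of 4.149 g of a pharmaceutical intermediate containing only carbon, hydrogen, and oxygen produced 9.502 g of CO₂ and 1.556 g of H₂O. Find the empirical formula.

C5H4O2

mol C = 9.502 g CO₂ ÷ 44.009 g/mol = 0.21591 mol
mol H = 2 × 1.556 g H₂O ÷ 18.015 g/mol = 0.17274 mol
mass O = 4.149 − (2.5933 + 0.17413) = 1.3816 g → mol O = 1.3816 ÷ 15.999 = 0.086354 mol
Divide by the smallest (0.086354 mol): C 2.500, H 2.000, O 1.000
Multiplying each by 2 gives whole numbers: C 5.00, H 4.00, O 2.00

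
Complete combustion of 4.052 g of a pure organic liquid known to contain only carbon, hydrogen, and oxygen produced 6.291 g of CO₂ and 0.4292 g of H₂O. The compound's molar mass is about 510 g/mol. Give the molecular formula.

C18H6O18

mol C = 6.291 g CO₂ ÷ 44.009 g/mol = 0.14295 mol
mol H = 2 × 0.4292 g H₂O ÷ 18.015 g/mol = 0.047649 mol
mass O = 4.052 − (1.7169 + 0.048030) = 2.2870 g → mol O = 2.2870 ÷ 15.999 = 0.14295 mol
Divide by the smallest (0.047649 mol): C 3.000, H 1.000, O 3.000
Empirical formula: C3HO3
Empirical-formula mass = 85.04 g/mol; 510 ÷ 85.04 ≈ 6, so the molecular formula is C18H6O18.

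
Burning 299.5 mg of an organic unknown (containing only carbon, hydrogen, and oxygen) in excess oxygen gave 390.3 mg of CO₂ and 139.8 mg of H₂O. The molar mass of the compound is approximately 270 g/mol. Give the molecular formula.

mol C = 0.3903 g CO₂ ÷ 44.009 g/mol = 0.0088686 mol
mol H = 2 × 0.1398 g H₂O ÷ 18.015 g/mol = 0.015520 mol
mass O = 0.2995 − (0.10652 + 0.015645) = 0.17733 g → mol O = 0.17733 ÷ 15.999 = 0.011084 mol
Divide by the smallest (0.0088686 mol): C 1.000, H 1.750, O 1.250
Multiplying each by 4 gives whole numbers: C 4.00, H 7.00, O 5.00
Empirical formula: C4H7O5
Empirical-formula mass = 135.09 g/mol; 270 ÷ 135.09 ≈ 2, so the molecular formula is C8H14O10.

C8H14O10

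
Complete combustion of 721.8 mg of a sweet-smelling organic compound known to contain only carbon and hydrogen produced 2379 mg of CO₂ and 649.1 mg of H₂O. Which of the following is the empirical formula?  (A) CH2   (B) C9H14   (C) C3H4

mol C = 2.379 g CO₂ ÷ 44.009 g/mol = 0.054057 mol
mol H = 2 × 0.6491 g H₂O ÷ 18.015 g/mol = 0.072062 mol
Divide by the smallest (0.054057 mol): C 1.000, H 1.333
Multiplying each by 3 gives whole numbers: C 3.00, H 4.00

(C) C3H4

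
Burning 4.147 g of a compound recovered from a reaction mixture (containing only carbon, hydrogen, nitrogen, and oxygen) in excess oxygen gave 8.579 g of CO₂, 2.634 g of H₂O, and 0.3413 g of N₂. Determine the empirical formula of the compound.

C8H12NO3

mol C = 8.579 g CO₂ ÷ 44.009 g/mol = 0.19494 mol
mol H = 2 × 2.634 g H₂O ÷ 18.015 g/mol = 0.29242 mol
mol N = 2 × 0.3413 g N₂ ÷ 28.014 g/mol = 0.024366 mol
mass O = 4.147 − (2.3414 + 0.29476 + 0.34130) = 1.1695 g → mol O = 1.1695 ÷ 15.999 = 0.073101 mol
Divide by the smallest (0.024366 mol): C 8.000, H 12.001, N 1.000, O 3.000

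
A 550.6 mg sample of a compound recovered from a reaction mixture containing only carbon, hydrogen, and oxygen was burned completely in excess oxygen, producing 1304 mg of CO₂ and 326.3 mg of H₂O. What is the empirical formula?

mol C = 1.304 g CO₂ ÷ 44.009 g/mol = 0.029630 mol
mol H = 2 × 0.3263 g H₂O ÷ 18.015 g/mol = 0.036225 mol
mass O = 0.5506 − (0.35589 + 0.036515) = 0.15820 g → mol O = 0.15820 ÷ 15.999 = 0.0098878 mol
Divide by the smallest (0.0098878 mol): C 2.997, H 3.664, O 1.000
Multiplying each by 3 gives whole numbers: C 8.99, H 10.99, O 3.00

C9H11O3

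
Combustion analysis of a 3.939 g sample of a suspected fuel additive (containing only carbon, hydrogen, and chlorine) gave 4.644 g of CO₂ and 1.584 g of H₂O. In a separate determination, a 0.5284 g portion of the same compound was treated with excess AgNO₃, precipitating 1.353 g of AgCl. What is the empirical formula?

mol C = 4.644 g CO₂ ÷ 44.009 g/mol = 0.10552 mol
mol H = 2 × 1.584 g H₂O ÷ 18.015 g/mol = 0.17585 mol
From the AgCl data: mol Cl per gram of compound = (1.353 ÷ 143.318) ÷ 0.5284 = 0.017866 mol/g, so in the 3.939 g combustion sample mol Cl = 0.070375 mol
Divide by the smallest (0.070375 mol): C 1.499, H 2.499, Cl 1.000
Multiplying each by 2 gives whole numbers: C 3.00, H 5.00, Cl 2.00

C3H5Cl2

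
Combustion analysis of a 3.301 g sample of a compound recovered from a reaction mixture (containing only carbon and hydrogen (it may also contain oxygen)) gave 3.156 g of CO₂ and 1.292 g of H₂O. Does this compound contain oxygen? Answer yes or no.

yes

mol C = 3.156 g CO₂ ÷ 44.009 g/mol = 0.071713 mol
mol H = 2 × 1.292 g H₂O ÷ 18.015 g/mol = 0.14344 mol
C and H account for only 1.0059 g of the 3.301 g sample; the remaining 2.2951 g must be oxygen.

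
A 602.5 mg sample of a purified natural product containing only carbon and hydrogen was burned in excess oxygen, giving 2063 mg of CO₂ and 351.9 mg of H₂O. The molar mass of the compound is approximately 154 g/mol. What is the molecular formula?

C12H10

mol C = 2.063 g CO₂ ÷ 44.009 g/mol = 0.046877 mol
mol H = 2 × 0.3519 g H₂O ÷ 18.015 g/mol = 0.039067 mol
Divide by the smallest (0.039067 mol): C 1.200, H 1.000
Multiplying each by 5 gives whole numbers: C 6.00, H 5.00
Empirical formula: C6H5
Empirical-formula mass = 77.11 g/mol; 154 ÷ 77.11 ≈ 2, so the molecular formula is C12H10.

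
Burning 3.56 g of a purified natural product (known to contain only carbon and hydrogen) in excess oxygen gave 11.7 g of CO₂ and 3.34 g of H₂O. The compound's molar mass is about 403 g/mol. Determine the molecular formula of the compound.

mol C = 11.7 g CO₂ ÷ 44.009 g/mol = 0.2659 mol
mol H = 2 × 3.34 g H₂O ÷ 18.015 g/mol = 0.3708 mol
Divide by the smallest (0.2659 mol): C 1.000, H 1.395
Multiplying each by 5 gives whole numbers: C 5.00, H 6.97
Empirical formula: C5H7
Empirical-formula mass = 67.11 g/mol; 403 ÷ 67.11 ≈ 6, so the molecular formula is C30H42.

C30H42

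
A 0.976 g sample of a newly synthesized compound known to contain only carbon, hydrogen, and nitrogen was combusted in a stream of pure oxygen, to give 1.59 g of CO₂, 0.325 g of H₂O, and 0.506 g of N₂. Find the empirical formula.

mol C = 1.59 g CO₂ ÷ 44.009 g/mol = 0.03613 mol
mol H = 2 × 0.325 g H₂O ÷ 18.015 g/mol = 0.03608 mol
mol N = 2 × 0.506 g N₂ ÷ 28.014 g/mol = 0.03612 mol
Divide by the smallest (0.03608 mol): C 1.001, H 1.000, N 1.001

CHN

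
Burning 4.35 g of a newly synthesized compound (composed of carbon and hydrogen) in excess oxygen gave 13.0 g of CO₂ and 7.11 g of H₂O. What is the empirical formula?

C3H8

mol C = 13.0 g CO₂ ÷ 44.009 g/mol = 0.2954 mol
mol H = 2 × 7.11 g H₂O ÷ 18.015 g/mol = 0.7893 mol
Divide by the smallest (0.2954 mol): C 1.000, H 2.672
Multiplying each by 3 gives whole numbers: C 3.00, H 8.02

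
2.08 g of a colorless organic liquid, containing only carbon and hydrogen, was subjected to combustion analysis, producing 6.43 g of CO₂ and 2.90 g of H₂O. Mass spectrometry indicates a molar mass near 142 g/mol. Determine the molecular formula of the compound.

mol C = 6.43 g CO₂ ÷ 44.009 g/mol = 0.1461 mol
mol H = 2 × 2.90 g H₂O ÷ 18.015 g/mol = 0.3220 mol
Divide by the smallest (0.1461 mol): C 1.000, H 2.204
Multiplying each by 5 gives whole numbers: C 5.00, H 11.02
Empirical formula: C5H11
Empirical-formula mass = 71.14 g/mol; 142 ÷ 71.14 ≈ 2, so the molecular formula is C10H22.

C10H22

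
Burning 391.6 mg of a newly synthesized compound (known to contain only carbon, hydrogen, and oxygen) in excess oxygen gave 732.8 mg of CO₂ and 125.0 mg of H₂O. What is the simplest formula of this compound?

C6H5O4

mol C = 0.7328 g CO₂ ÷ 44.009 g/mol = 0.016651 mol
mol H = 2 × 0.1250 g H₂O ÷ 18.015 g/mol = 0.013877 mol
mass O = 0.3916 − (0.20000 + 0.013988) = 0.17761 g → mol O = 0.17761 ÷ 15.999 = 0.011102 mol
Divide by the smallest (0.011102 mol): C 1.500, H 1.250, O 1.000
Multiplying each by 4 gives whole numbers: C 6.00, H 5.00, O 4.00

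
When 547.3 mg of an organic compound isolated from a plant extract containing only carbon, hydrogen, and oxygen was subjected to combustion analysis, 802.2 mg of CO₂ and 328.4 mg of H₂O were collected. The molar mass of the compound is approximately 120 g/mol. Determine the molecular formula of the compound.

mol C = 0.8022 g CO₂ ÷ 44.009 g/mol = 0.018228 mol
mol H = 2 × 0.3284 g H₂O ÷ 18.015 g/mol = 0.036459 mol
mass O = 0.5473 − (0.21894 + 0.036750) = 0.29161 g → mol O = 0.29161 ÷ 15.999 = 0.018227 mol
Divide by the smallest (0.018227 mol): C 1.000, H 2.000, O 1.000
Empirical formula: CH2O
Empirical-formula mass = 30.03 g/mol; 120 ÷ 30.03 ≈ 4, so the molecular formula is C4H8O4.

C4H8O4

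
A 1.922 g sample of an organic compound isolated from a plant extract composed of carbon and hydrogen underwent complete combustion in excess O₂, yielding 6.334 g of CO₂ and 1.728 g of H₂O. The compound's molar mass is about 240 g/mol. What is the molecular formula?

C18H24

mol C = 6.334 g CO₂ ÷ 44.009 g/mol = 0.14393 mol
mol H = 2 × 1.728 g H₂O ÷ 18.015 g/mol = 0.19184 mol
Divide by the smallest (0.14393 mol): C 1.000, H 1.333
Multiplying each by 3 gives whole numbers: C 3.00, H 4.00
Empirical formula: C3H4
Empirical-formula mass = 40.06 g/mol; 240 ÷ 40.06 ≈ 6, so the molecular formula is C18H24.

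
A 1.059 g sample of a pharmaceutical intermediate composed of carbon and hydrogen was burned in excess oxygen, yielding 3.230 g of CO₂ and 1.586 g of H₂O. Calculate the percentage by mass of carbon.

mol C = 3.230 g CO₂ ÷ 44.009 g/mol = 0.073394 mol
mol H = 2 × 1.586 g H₂O ÷ 18.015 g/mol = 0.17608 mol
mass % C = 0.88154 g ÷ 1.059 g × 100%

83.24%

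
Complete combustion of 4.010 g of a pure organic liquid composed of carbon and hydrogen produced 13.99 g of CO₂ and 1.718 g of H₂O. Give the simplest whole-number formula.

mol C = 13.99 g CO₂ ÷ 44.009 g/mol = 0.31789 mol
mol H = 2 × 1.718 g H₂O ÷ 18.015 g/mol = 0.19073 mol
Divide by the smallest (0.19073 mol): C 1.667, H 1.000
Multiplying each by 3 gives whole numbers: C 5.00, H 3.00

C5H3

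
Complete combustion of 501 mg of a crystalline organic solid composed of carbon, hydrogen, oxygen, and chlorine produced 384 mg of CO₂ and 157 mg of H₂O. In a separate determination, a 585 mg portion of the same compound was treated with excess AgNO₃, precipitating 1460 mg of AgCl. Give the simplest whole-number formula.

mol C = 0.384 g CO₂ ÷ 44.009 g/mol = 0.008725 mol
mol H = 2 × 0.157 g H₂O ÷ 18.015 g/mol = 0.01743 mol
From the AgCl data: mol Cl per gram of compound = (1.46 ÷ 143.318) ÷ 0.585 = 0.01741 mol/g, so in the 0.501 g combustion sample mol Cl = 0.008724 mol
mass O = 0.501 − (0.1048 + 0.01757 + 0.3093) = 0.06935 g → mol O = 0.06935 ÷ 15.999 = 0.004335 mol
Divide by the smallest (0.004335 mol): C 2.013, H 4.021, Cl 2.013, O 1.000

C2H4Cl2O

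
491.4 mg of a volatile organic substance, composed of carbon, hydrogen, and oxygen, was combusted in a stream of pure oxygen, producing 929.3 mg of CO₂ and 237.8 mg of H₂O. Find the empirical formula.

C8H10O5

mol C = 0.9293 g CO₂ ÷ 44.009 g/mol = 0.021116 mol
mol H = 2 × 0.2378 g H₂O ÷ 18.015 g/mol = 0.026400 mol
mass O = 0.4914 − (0.25363 + 0.026611) = 0.21116 g → mol O = 0.21116 ÷ 15.999 = 0.013198 mol
Divide by the smallest (0.013198 mol): C 1.600, H 2.000, O 1.000
Multiplying each by 5 gives whole numbers: C 8.00, H 10.00, O 5.00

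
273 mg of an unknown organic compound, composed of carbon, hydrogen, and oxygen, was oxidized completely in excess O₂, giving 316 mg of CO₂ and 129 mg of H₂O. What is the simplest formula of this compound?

C2H4O3

mol C = 0.316 g CO₂ ÷ 44.009 g/mol = 0.007180 mol
mol H = 2 × 0.129 g H₂O ÷ 18.015 g/mol = 0.01432 mol
mass O = 0.273 − (0.08624 + 0.01444) = 0.1723 g → mol O = 0.1723 ÷ 15.999 = 0.01077 mol
Divide by the smallest (0.007180 mol): C 1.000, H 1.995, O 1.500
Multiplying each by 2 gives whole numbers: C 2.00, H 3.99, O 3.00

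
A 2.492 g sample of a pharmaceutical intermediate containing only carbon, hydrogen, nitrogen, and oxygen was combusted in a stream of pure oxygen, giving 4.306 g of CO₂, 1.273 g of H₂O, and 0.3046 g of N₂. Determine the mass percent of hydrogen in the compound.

mol C = 4.306 g CO₂ ÷ 44.009 g/mol = 0.097844 mol
mol H = 2 × 1.273 g H₂O ÷ 18.015 g/mol = 0.14133 mol
mol N = 2 × 0.3046 g N₂ ÷ 28.014 g/mol = 0.021746 mol
mass O = 2.492 − (1.1752 + 0.14246 + 0.30460) = 0.86974 g → mol O = 0.86974 ÷ 15.999 = 0.054362 mol
mass % H = 0.14246 g ÷ 2.492 g × 100%

5.72%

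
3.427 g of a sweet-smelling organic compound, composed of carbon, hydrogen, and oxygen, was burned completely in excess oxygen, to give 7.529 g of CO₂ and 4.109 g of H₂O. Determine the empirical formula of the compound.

mol C = 7.529 g CO₂ ÷ 44.009 g/mol = 0.17108 mol
mol H = 2 × 4.109 g H₂O ÷ 18.015 g/mol = 0.45618 mol
mass O = 3.427 − (2.0548 + 0.45982) = 0.91235 g → mol O = 0.91235 ÷ 15.999 = 0.057025 mol
Divide by the smallest (0.057025 mol): C 3.000, H 8.000, O 1.000

C3H8O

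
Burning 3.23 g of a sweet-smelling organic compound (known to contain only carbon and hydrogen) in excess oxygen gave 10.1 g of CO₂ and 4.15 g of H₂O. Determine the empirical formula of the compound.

CH2

mol C = 10.1 g CO₂ ÷ 44.009 g/mol = 0.2295 mol
mol H = 2 × 4.15 g H₂O ÷ 18.015 g/mol = 0.4607 mol
Divide by the smallest (0.2295 mol): C 1.000, H 2.008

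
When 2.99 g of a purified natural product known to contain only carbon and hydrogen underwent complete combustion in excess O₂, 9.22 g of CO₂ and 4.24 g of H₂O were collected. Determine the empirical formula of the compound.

C4H9

mol C = 9.22 g CO₂ ÷ 44.009 g/mol = 0.2095 mol
mol H = 2 × 4.24 g H₂O ÷ 18.015 g/mol = 0.4707 mol
Divide by the smallest (0.2095 mol): C 1.000, H 2.247
Multiplying each by 4 gives whole numbers: C 4.00, H 8.99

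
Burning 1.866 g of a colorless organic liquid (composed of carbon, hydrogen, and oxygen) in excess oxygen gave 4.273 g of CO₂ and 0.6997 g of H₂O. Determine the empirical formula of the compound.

mol C = 4.273 g CO₂ ÷ 44.009 g/mol = 0.097094 mol
mol H = 2 × 0.6997 g H₂O ÷ 18.015 g/mol = 0.077680 mol
mass O = 1.866 − (1.1662 + 0.078301) = 0.62151 g → mol O = 0.62151 ÷ 15.999 = 0.038847 mol
Divide by the smallest (0.038847 mol): C 2.499, H 2.000, O 1.000
Multiplying each by 2 gives whole numbers: C 5.00, H 4.00, O 2.00

C5H4O2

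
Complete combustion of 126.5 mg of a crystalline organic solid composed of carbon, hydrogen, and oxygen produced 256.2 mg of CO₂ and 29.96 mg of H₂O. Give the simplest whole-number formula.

mol C = 0.2562 g CO₂ ÷ 44.009 g/mol = 0.0058215 mol
mol H = 2 × 0.02996 g H₂O ÷ 18.015 g/mol = 0.0033261 mol
mass O = 0.1265 − (0.069922 + 0.0033527) = 0.053225 g → mol O = 0.053225 ÷ 15.999 = 0.0033268 mol
Divide by the smallest (0.0033261 mol): C 1.750, H 1.000, O 1.000
Multiplying each by 4 gives whole numbers: C 7.00, H 4.00, O 4.00

C7H4O4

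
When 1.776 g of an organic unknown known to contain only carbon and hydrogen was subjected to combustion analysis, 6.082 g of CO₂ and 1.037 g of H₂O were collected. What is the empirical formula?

C6H5

mol C = 6.082 g CO₂ ÷ 44.009 g/mol = 0.13820 mol
mol H = 2 × 1.037 g H₂O ÷ 18.015 g/mol = 0.11513 mol
Divide by the smallest (0.11513 mol): C 1.200, H 1.000
Multiplying each by 5 gives whole numbers: C 6.00, H 5.00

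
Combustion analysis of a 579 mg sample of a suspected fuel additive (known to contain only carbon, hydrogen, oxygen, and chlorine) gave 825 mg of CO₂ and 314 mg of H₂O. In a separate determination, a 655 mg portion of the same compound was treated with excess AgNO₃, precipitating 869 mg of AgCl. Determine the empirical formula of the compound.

mol C = 0.825 g CO₂ ÷ 44.009 g/mol = 0.01875 mol
mol H = 2 × 0.314 g H₂O ÷ 18.015 g/mol = 0.03486 mol
From the AgCl data: mol Cl per gram of compound = (0.869 ÷ 143.318) ÷ 0.655 = 0.009257 mol/g, so in the 0.579 g combustion sample mol Cl = 0.005360 mol
mass O = 0.579 − (0.2252 + 0.03514 + 0.1900) = 0.1287 g → mol O = 0.1287 ÷ 15.999 = 0.008044 mol
Divide by the smallest (0.005360 mol): C 3.497, H 6.504, Cl 1.000, O 1.501
Multiplying each by 2 gives whole numbers: C 6.99, H 13.01, Cl 2.00, O 3.00

C7H13Cl2O3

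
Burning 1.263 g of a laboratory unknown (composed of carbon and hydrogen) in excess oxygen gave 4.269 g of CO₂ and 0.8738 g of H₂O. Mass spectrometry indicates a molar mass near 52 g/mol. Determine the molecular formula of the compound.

mol C = 4.269 g CO₂ ÷ 44.009 g/mol = 0.097003 mol
mol H = 2 × 0.8738 g H₂O ÷ 18.015 g/mol = 0.097008 mol
Divide by the smallest (0.097003 mol): C 1.000, H 1.000
Empirical formula: CH
Empirical-formula mass = 13.02 g/mol; 52 ÷ 13.02 ≈ 4, so the molecular formula is C4H4.

C4H4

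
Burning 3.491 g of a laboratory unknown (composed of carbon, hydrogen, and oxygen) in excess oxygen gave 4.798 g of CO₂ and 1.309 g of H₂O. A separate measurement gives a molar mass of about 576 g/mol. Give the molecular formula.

mol C = 4.798 g CO₂ ÷ 44.009 g/mol = 0.10902 mol
mol H = 2 × 1.309 g H₂O ÷ 18.015 g/mol = 0.14532 mol
mass O = 3.491 − (1.3095 + 0.14649) = 2.0350 g → mol O = 2.0350 ÷ 15.999 = 0.12720 mol
Divide by the smallest (0.10902 mol): C 1.000, H 1.333, O 1.167
Multiplying each by 6 gives whole numbers: C 6.00, H 8.00, O 7.00
Empirical formula: C6H8O7
Empirical-formula mass = 192.12 g/mol; 576 ÷ 192.12 ≈ 3, so the molecular formula is C18H24O21.

C18H24O21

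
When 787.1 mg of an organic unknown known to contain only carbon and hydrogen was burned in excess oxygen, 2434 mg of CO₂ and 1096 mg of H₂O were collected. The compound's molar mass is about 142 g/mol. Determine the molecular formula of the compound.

C10H22

mol C = 2.434 g CO₂ ÷ 44.009 g/mol = 0.055307 mol
mol H = 2 × 1.096 g H₂O ÷ 18.015 g/mol = 0.12168 mol
Divide by the smallest (0.055307 mol): C 1.000, H 2.200
Multiplying each by 5 gives whole numbers: C 5.00, H 11.00
Empirical formula: C5H11
Empirical-formula mass = 71.14 g/mol; 142 ÷ 71.14 ≈ 2, so the molecular formula is C10H22.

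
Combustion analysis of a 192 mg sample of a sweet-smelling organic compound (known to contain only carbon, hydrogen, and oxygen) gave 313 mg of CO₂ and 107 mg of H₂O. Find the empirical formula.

mol C = 0.313 g CO₂ ÷ 44.009 g/mol = 0.007112 mol
mol H = 2 × 0.107 g H₂O ÷ 18.015 g/mol = 0.01188 mol
mass O = 0.192 − (0.08542 + 0.01197) = 0.09460 g → mol O = 0.09460 ÷ 15.999 = 0.005913 mol
Divide by the smallest (0.005913 mol): C 1.203, H 2.009, O 1.000
Multiplying each by 5 gives whole numbers: C 6.01, H 10.04, O 5.00

C6H10O5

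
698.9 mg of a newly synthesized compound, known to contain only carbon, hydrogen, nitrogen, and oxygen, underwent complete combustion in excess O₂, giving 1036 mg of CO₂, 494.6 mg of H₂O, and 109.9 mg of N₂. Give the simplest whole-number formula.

mol C = 1.036 g CO₂ ÷ 44.009 g/mol = 0.023541 mol
mol H = 2 × 0.4946 g H₂O ÷ 18.015 g/mol = 0.054910 mol
mol N = 2 × 0.1099 g N₂ ÷ 28.014 g/mol = 0.0078461 mol
mass O = 0.6989 − (0.28275 + 0.055349 + 0.10990) = 0.25090 g → mol O = 0.25090 ÷ 15.999 = 0.015682 mol
Divide by the smallest (0.0078461 mol): C 3.000, H 6.998, N 1.000, O 1.999

C3H7NO2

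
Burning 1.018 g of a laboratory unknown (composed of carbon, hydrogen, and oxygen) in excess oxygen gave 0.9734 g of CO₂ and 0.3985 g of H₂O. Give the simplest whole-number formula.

CH2O2

mol C = 0.9734 g CO₂ ÷ 44.009 g/mol = 0.022118 mol
mol H = 2 × 0.3985 g H₂O ÷ 18.015 g/mol = 0.044241 mol
mass O = 1.018 − (0.26566 + 0.044595) = 0.70774 g → mol O = 0.70774 ÷ 15.999 = 0.044237 mol
Divide by the smallest (0.022118 mol): C 1.000, H 2.000, O 2.000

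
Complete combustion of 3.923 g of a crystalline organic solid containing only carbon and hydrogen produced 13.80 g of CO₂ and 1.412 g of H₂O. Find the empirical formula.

mol C = 13.80 g CO₂ ÷ 44.009 g/mol = 0.31357 mol
mol H = 2 × 1.412 g H₂O ÷ 18.015 g/mol = 0.15676 mol
Divide by the smallest (0.15676 mol): C 2.000, H 1.000

C2H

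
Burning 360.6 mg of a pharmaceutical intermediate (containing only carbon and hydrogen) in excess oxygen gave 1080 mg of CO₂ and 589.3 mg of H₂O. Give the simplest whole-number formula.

C3H8

mol C = 1.080 g CO₂ ÷ 44.009 g/mol = 0.024540 mol
mol H = 2 × 0.5893 g H₂O ÷ 18.015 g/mol = 0.065423 mol
Divide by the smallest (0.024540 mol): C 1.000, H 2.666
Multiplying each by 3 gives whole numbers: C 3.00, H 8.00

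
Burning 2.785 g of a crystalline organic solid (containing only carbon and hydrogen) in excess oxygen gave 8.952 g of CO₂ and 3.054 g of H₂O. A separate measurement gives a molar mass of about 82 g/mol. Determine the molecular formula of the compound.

C6H10

mol C = 8.952 g CO₂ ÷ 44.009 g/mol = 0.20341 mol
mol H = 2 × 3.054 g H₂O ÷ 18.015 g/mol = 0.33905 mol
Divide by the smallest (0.20341 mol): C 1.000, H 1.667
Multiplying each by 3 gives whole numbers: C 3.00, H 5.00
Empirical formula: C3H5
Empirical-formula mass = 41.07 g/mol; 82 ÷ 41.07 ≈ 2, so the molecular formula is C6H10.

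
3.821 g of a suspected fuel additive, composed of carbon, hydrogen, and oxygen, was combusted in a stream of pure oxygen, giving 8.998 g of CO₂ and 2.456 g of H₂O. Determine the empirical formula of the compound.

C3H4O

mol C = 8.998 g CO₂ ÷ 44.009 g/mol = 0.20446 mol
mol H = 2 × 2.456 g H₂O ÷ 18.015 g/mol = 0.27266 mol
mass O = 3.821 − (2.4557 + 0.27484) = 1.0904 g → mol O = 1.0904 ÷ 15.999 = 0.068155 mol
Divide by the smallest (0.068155 mol): C 3.000, H 4.001, O 1.000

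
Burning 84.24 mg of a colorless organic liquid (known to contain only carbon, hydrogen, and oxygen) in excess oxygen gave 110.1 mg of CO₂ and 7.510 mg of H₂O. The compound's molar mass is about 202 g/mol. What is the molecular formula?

C6H2O8

mol C = 0.1101 g CO₂ ÷ 44.009 g/mol = 0.0025018 mol
mol H = 2 × 0.007510 g H₂O ÷ 18.015 g/mol = 0.00083375 mol
mass O = 0.08424 − (0.030049 + 0.00084042) = 0.053351 g → mol O = 0.053351 ÷ 15.999 = 0.0033346 mol
Divide by the smallest (0.00083375 mol): C 3.001, H 1.000, O 4.000
Empirical formula: C3HO4
Empirical-formula mass = 101.04 g/mol; 202 ÷ 101.04 ≈ 2, so the molecular formula is C6H2O8.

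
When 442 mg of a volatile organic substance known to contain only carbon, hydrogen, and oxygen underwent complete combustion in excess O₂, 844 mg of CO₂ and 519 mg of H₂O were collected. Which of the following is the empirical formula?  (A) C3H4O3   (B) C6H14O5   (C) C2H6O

(C) C2H6O

mol C = 0.844 g CO₂ ÷ 44.009 g/mol = 0.01918 mol
mol H = 2 × 0.519 g H₂O ÷ 18.015 g/mol = 0.05762 mol
mass O = 0.442 − (0.2303 + 0.05808) = 0.1536 g → mol O = 0.1536 ÷ 15.999 = 0.009599 mol
Divide by the smallest (0.009599 mol): C 1.998, H 6.003, O 1.000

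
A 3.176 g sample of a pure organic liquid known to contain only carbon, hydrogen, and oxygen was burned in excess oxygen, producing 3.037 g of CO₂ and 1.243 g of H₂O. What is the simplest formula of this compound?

mol C = 3.037 g CO₂ ÷ 44.009 g/mol = 0.069009 mol
mol H = 2 × 1.243 g H₂O ÷ 18.015 g/mol = 0.13800 mol
mass O = 3.176 − (0.82886 + 0.13910) = 2.2080 g → mol O = 2.2080 ÷ 15.999 = 0.13801 mol
Divide by the smallest (0.069009 mol): C 1.000, H 2.000, O 2.000

CH2O2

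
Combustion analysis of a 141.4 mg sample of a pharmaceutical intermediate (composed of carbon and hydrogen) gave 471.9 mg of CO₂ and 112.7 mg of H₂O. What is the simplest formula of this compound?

mol C = 0.4719 g CO₂ ÷ 44.009 g/mol = 0.010723 mol
mol H = 2 × 0.1127 g H₂O ÷ 18.015 g/mol = 0.012512 mol
Divide by the smallest (0.010723 mol): C 1.000, H 1.167
Multiplying each by 6 gives whole numbers: C 6.00, H 7.00

C6H7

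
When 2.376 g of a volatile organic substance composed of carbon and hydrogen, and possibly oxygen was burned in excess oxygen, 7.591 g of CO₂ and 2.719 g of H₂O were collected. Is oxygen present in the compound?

mol C = 7.591 g CO₂ ÷ 44.009 g/mol = 0.17249 mol
mol H = 2 × 2.719 g H₂O ÷ 18.015 g/mol = 0.30186 mol
C and H together account for 2.3760 g — essentially the entire 2.376 g sample — so the compound contains no oxygen.

no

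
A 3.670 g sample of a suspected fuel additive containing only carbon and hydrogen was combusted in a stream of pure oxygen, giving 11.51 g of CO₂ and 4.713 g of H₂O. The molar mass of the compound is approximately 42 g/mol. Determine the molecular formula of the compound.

C3H6

mol C = 11.51 g CO₂ ÷ 44.009 g/mol = 0.26154 mol
mol H = 2 × 4.713 g H₂O ÷ 18.015 g/mol = 0.52323 mol
Divide by the smallest (0.26154 mol): C 1.000, H 2.001
Empirical formula: CH2
Empirical-formula mass = 14.03 g/mol; 42 ÷ 14.03 ≈ 3, so the molecular formula is C3H6.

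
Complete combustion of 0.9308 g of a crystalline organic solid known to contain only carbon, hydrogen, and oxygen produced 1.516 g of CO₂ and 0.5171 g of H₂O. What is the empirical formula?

mol C = 1.516 g CO₂ ÷ 44.009 g/mol = 0.034447 mol
mol H = 2 × 0.5171 g H₂O ÷ 18.015 g/mol = 0.057408 mol
mass O = 0.9308 − (0.41375 + 0.057867) = 0.45918 g → mol O = 0.45918 ÷ 15.999 = 0.028701 mol
Divide by the smallest (0.028701 mol): C 1.200, H 2.000, O 1.000
Multiplying each by 5 gives whole numbers: C 6.00, H 10.00, O 5.00

C6H10O5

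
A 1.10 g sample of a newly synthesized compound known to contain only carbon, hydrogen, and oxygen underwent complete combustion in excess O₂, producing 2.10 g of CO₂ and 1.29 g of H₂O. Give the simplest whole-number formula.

C2H6O

mol C = 2.10 g CO₂ ÷ 44.009 g/mol = 0.04772 mol
mol H = 2 × 1.29 g H₂O ÷ 18.015 g/mol = 0.1432 mol
mass O = 1.10 − (0.5731 + 0.1444) = 0.3825 g → mol O = 0.3825 ÷ 15.999 = 0.02391 mol
Divide by the smallest (0.02391 mol): C 1.996, H 5.990, O 1.000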